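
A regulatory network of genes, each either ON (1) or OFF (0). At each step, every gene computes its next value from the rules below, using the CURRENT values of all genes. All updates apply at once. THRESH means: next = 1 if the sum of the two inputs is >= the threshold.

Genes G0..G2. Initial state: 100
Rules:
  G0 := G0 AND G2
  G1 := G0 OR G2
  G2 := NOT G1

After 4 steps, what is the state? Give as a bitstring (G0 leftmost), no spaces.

Step 1: G0=G0&G2=1&0=0 G1=G0|G2=1|0=1 G2=NOT G1=NOT 0=1 -> 011
Step 2: G0=G0&G2=0&1=0 G1=G0|G2=0|1=1 G2=NOT G1=NOT 1=0 -> 010
Step 3: G0=G0&G2=0&0=0 G1=G0|G2=0|0=0 G2=NOT G1=NOT 1=0 -> 000
Step 4: G0=G0&G2=0&0=0 G1=G0|G2=0|0=0 G2=NOT G1=NOT 0=1 -> 001

001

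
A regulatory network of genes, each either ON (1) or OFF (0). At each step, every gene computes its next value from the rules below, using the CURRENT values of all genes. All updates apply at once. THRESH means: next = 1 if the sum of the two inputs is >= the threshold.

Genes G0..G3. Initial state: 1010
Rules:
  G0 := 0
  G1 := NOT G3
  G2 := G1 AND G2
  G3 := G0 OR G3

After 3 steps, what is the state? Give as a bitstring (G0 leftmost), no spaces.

Step 1: G0=0(const) G1=NOT G3=NOT 0=1 G2=G1&G2=0&1=0 G3=G0|G3=1|0=1 -> 0101
Step 2: G0=0(const) G1=NOT G3=NOT 1=0 G2=G1&G2=1&0=0 G3=G0|G3=0|1=1 -> 0001
Step 3: G0=0(const) G1=NOT G3=NOT 1=0 G2=G1&G2=0&0=0 G3=G0|G3=0|1=1 -> 0001

0001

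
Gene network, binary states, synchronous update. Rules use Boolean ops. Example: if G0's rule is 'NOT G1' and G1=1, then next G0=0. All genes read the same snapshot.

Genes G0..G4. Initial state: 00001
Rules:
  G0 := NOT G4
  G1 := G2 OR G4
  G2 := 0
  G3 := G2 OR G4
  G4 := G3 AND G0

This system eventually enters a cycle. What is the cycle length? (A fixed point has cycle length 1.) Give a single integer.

Answer: 1

Derivation:
Step 0: 00001
Step 1: G0=NOT G4=NOT 1=0 G1=G2|G4=0|1=1 G2=0(const) G3=G2|G4=0|1=1 G4=G3&G0=0&0=0 -> 01010
Step 2: G0=NOT G4=NOT 0=1 G1=G2|G4=0|0=0 G2=0(const) G3=G2|G4=0|0=0 G4=G3&G0=1&0=0 -> 10000
Step 3: G0=NOT G4=NOT 0=1 G1=G2|G4=0|0=0 G2=0(const) G3=G2|G4=0|0=0 G4=G3&G0=0&1=0 -> 10000
State from step 3 equals state from step 2 -> cycle length 1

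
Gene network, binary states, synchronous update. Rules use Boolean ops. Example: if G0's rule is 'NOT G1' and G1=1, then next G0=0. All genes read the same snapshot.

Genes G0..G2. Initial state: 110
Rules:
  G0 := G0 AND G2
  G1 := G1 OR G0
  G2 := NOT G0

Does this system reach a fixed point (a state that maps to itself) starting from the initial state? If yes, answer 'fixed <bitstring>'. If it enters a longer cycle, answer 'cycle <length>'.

Step 0: 110
Step 1: G0=G0&G2=1&0=0 G1=G1|G0=1|1=1 G2=NOT G0=NOT 1=0 -> 010
Step 2: G0=G0&G2=0&0=0 G1=G1|G0=1|0=1 G2=NOT G0=NOT 0=1 -> 011
Step 3: G0=G0&G2=0&1=0 G1=G1|G0=1|0=1 G2=NOT G0=NOT 0=1 -> 011
Fixed point reached at step 2: 011

Answer: fixed 011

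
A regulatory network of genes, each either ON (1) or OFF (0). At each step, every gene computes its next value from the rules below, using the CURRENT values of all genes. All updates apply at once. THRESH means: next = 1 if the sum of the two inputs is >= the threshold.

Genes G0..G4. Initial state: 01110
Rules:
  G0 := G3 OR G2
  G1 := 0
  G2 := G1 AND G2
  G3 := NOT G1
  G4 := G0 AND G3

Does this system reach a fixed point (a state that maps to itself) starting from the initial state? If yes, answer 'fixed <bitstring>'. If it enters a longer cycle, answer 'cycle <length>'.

Answer: fixed 10011

Derivation:
Step 0: 01110
Step 1: G0=G3|G2=1|1=1 G1=0(const) G2=G1&G2=1&1=1 G3=NOT G1=NOT 1=0 G4=G0&G3=0&1=0 -> 10100
Step 2: G0=G3|G2=0|1=1 G1=0(const) G2=G1&G2=0&1=0 G3=NOT G1=NOT 0=1 G4=G0&G3=1&0=0 -> 10010
Step 3: G0=G3|G2=1|0=1 G1=0(const) G2=G1&G2=0&0=0 G3=NOT G1=NOT 0=1 G4=G0&G3=1&1=1 -> 10011
Step 4: G0=G3|G2=1|0=1 G1=0(const) G2=G1&G2=0&0=0 G3=NOT G1=NOT 0=1 G4=G0&G3=1&1=1 -> 10011
Fixed point reached at step 3: 10011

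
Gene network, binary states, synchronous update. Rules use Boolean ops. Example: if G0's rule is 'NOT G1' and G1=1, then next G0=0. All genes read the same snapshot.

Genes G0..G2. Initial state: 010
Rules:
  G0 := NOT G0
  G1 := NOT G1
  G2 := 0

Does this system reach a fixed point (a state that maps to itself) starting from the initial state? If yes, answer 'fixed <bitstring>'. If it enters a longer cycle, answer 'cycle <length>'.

Step 0: 010
Step 1: G0=NOT G0=NOT 0=1 G1=NOT G1=NOT 1=0 G2=0(const) -> 100
Step 2: G0=NOT G0=NOT 1=0 G1=NOT G1=NOT 0=1 G2=0(const) -> 010
Cycle of length 2 starting at step 0 -> no fixed point

Answer: cycle 2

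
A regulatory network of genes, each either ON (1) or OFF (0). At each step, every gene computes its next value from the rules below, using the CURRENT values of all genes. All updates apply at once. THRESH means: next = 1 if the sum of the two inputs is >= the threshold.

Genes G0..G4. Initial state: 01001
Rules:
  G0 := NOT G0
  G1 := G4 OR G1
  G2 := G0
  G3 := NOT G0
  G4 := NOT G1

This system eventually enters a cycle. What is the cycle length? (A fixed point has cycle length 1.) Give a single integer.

Answer: 2

Derivation:
Step 0: 01001
Step 1: G0=NOT G0=NOT 0=1 G1=G4|G1=1|1=1 G2=G0=0 G3=NOT G0=NOT 0=1 G4=NOT G1=NOT 1=0 -> 11010
Step 2: G0=NOT G0=NOT 1=0 G1=G4|G1=0|1=1 G2=G0=1 G3=NOT G0=NOT 1=0 G4=NOT G1=NOT 1=0 -> 01100
Step 3: G0=NOT G0=NOT 0=1 G1=G4|G1=0|1=1 G2=G0=0 G3=NOT G0=NOT 0=1 G4=NOT G1=NOT 1=0 -> 11010
State from step 3 equals state from step 1 -> cycle length 2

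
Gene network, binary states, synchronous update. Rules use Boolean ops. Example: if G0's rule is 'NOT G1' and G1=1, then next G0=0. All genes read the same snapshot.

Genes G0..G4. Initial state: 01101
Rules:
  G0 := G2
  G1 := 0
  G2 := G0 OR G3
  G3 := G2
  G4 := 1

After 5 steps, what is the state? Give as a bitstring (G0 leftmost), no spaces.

Step 1: G0=G2=1 G1=0(const) G2=G0|G3=0|0=0 G3=G2=1 G4=1(const) -> 10011
Step 2: G0=G2=0 G1=0(const) G2=G0|G3=1|1=1 G3=G2=0 G4=1(const) -> 00101
Step 3: G0=G2=1 G1=0(const) G2=G0|G3=0|0=0 G3=G2=1 G4=1(const) -> 10011
Step 4: G0=G2=0 G1=0(const) G2=G0|G3=1|1=1 G3=G2=0 G4=1(const) -> 00101
Step 5: G0=G2=1 G1=0(const) G2=G0|G3=0|0=0 G3=G2=1 G4=1(const) -> 10011

10011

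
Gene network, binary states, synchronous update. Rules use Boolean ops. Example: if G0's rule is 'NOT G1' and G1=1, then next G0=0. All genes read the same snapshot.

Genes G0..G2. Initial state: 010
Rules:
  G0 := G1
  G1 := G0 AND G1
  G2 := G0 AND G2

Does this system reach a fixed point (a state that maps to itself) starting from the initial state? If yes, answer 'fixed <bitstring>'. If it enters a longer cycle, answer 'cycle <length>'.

Step 0: 010
Step 1: G0=G1=1 G1=G0&G1=0&1=0 G2=G0&G2=0&0=0 -> 100
Step 2: G0=G1=0 G1=G0&G1=1&0=0 G2=G0&G2=1&0=0 -> 000
Step 3: G0=G1=0 G1=G0&G1=0&0=0 G2=G0&G2=0&0=0 -> 000
Fixed point reached at step 2: 000

Answer: fixed 000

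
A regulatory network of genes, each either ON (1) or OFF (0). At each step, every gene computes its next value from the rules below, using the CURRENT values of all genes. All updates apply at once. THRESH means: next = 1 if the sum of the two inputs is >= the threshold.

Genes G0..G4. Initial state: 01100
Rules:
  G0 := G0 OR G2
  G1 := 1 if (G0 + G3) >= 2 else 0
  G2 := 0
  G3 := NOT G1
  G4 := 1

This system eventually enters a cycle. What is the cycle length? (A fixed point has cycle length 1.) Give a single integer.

Answer: 4

Derivation:
Step 0: 01100
Step 1: G0=G0|G2=0|1=1 G1=(0+0>=2)=0 G2=0(const) G3=NOT G1=NOT 1=0 G4=1(const) -> 10001
Step 2: G0=G0|G2=1|0=1 G1=(1+0>=2)=0 G2=0(const) G3=NOT G1=NOT 0=1 G4=1(const) -> 10011
Step 3: G0=G0|G2=1|0=1 G1=(1+1>=2)=1 G2=0(const) G3=NOT G1=NOT 0=1 G4=1(const) -> 11011
Step 4: G0=G0|G2=1|0=1 G1=(1+1>=2)=1 G2=0(const) G3=NOT G1=NOT 1=0 G4=1(const) -> 11001
Step 5: G0=G0|G2=1|0=1 G1=(1+0>=2)=0 G2=0(const) G3=NOT G1=NOT 1=0 G4=1(const) -> 10001
State from step 5 equals state from step 1 -> cycle length 4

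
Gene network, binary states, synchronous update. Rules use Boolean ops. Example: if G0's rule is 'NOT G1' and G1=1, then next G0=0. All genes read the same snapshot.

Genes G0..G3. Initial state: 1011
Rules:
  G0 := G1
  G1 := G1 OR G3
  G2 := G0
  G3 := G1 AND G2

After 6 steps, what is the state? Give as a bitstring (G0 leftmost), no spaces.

Step 1: G0=G1=0 G1=G1|G3=0|1=1 G2=G0=1 G3=G1&G2=0&1=0 -> 0110
Step 2: G0=G1=1 G1=G1|G3=1|0=1 G2=G0=0 G3=G1&G2=1&1=1 -> 1101
Step 3: G0=G1=1 G1=G1|G3=1|1=1 G2=G0=1 G3=G1&G2=1&0=0 -> 1110
Step 4: G0=G1=1 G1=G1|G3=1|0=1 G2=G0=1 G3=G1&G2=1&1=1 -> 1111
Step 5: G0=G1=1 G1=G1|G3=1|1=1 G2=G0=1 G3=G1&G2=1&1=1 -> 1111
Step 6: G0=G1=1 G1=G1|G3=1|1=1 G2=G0=1 G3=G1&G2=1&1=1 -> 1111

1111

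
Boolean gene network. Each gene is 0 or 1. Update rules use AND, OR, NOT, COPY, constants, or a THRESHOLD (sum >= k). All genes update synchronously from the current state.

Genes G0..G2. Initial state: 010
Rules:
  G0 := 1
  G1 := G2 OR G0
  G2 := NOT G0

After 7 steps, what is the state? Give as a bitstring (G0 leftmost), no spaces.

Step 1: G0=1(const) G1=G2|G0=0|0=0 G2=NOT G0=NOT 0=1 -> 101
Step 2: G0=1(const) G1=G2|G0=1|1=1 G2=NOT G0=NOT 1=0 -> 110
Step 3: G0=1(const) G1=G2|G0=0|1=1 G2=NOT G0=NOT 1=0 -> 110
Step 4: G0=1(const) G1=G2|G0=0|1=1 G2=NOT G0=NOT 1=0 -> 110
Step 5: G0=1(const) G1=G2|G0=0|1=1 G2=NOT G0=NOT 1=0 -> 110
Step 6: G0=1(const) G1=G2|G0=0|1=1 G2=NOT G0=NOT 1=0 -> 110
Step 7: G0=1(const) G1=G2|G0=0|1=1 G2=NOT G0=NOT 1=0 -> 110

110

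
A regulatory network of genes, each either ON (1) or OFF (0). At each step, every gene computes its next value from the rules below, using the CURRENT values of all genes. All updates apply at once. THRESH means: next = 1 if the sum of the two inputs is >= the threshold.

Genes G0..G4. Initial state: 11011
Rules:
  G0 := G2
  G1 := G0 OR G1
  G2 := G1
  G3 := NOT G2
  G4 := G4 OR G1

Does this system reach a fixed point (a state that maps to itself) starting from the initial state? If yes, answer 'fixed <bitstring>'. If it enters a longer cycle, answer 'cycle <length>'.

Step 0: 11011
Step 1: G0=G2=0 G1=G0|G1=1|1=1 G2=G1=1 G3=NOT G2=NOT 0=1 G4=G4|G1=1|1=1 -> 01111
Step 2: G0=G2=1 G1=G0|G1=0|1=1 G2=G1=1 G3=NOT G2=NOT 1=0 G4=G4|G1=1|1=1 -> 11101
Step 3: G0=G2=1 G1=G0|G1=1|1=1 G2=G1=1 G3=NOT G2=NOT 1=0 G4=G4|G1=1|1=1 -> 11101
Fixed point reached at step 2: 11101

Answer: fixed 11101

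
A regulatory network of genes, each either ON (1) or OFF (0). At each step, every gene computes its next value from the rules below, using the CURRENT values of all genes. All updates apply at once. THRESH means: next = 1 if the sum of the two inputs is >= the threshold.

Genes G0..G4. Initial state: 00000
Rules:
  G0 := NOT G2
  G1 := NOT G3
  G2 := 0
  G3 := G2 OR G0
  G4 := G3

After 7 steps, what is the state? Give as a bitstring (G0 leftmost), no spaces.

Step 1: G0=NOT G2=NOT 0=1 G1=NOT G3=NOT 0=1 G2=0(const) G3=G2|G0=0|0=0 G4=G3=0 -> 11000
Step 2: G0=NOT G2=NOT 0=1 G1=NOT G3=NOT 0=1 G2=0(const) G3=G2|G0=0|1=1 G4=G3=0 -> 11010
Step 3: G0=NOT G2=NOT 0=1 G1=NOT G3=NOT 1=0 G2=0(const) G3=G2|G0=0|1=1 G4=G3=1 -> 10011
Step 4: G0=NOT G2=NOT 0=1 G1=NOT G3=NOT 1=0 G2=0(const) G3=G2|G0=0|1=1 G4=G3=1 -> 10011
Step 5: G0=NOT G2=NOT 0=1 G1=NOT G3=NOT 1=0 G2=0(const) G3=G2|G0=0|1=1 G4=G3=1 -> 10011
Step 6: G0=NOT G2=NOT 0=1 G1=NOT G3=NOT 1=0 G2=0(const) G3=G2|G0=0|1=1 G4=G3=1 -> 10011
Step 7: G0=NOT G2=NOT 0=1 G1=NOT G3=NOT 1=0 G2=0(const) G3=G2|G0=0|1=1 G4=G3=1 -> 10011

10011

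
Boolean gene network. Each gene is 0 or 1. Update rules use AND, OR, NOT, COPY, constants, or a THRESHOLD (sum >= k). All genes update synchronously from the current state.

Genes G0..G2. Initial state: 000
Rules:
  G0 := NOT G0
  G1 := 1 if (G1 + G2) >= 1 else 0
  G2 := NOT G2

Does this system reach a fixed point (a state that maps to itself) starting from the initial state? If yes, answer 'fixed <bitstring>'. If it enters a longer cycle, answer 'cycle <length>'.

Step 0: 000
Step 1: G0=NOT G0=NOT 0=1 G1=(0+0>=1)=0 G2=NOT G2=NOT 0=1 -> 101
Step 2: G0=NOT G0=NOT 1=0 G1=(0+1>=1)=1 G2=NOT G2=NOT 1=0 -> 010
Step 3: G0=NOT G0=NOT 0=1 G1=(1+0>=1)=1 G2=NOT G2=NOT 0=1 -> 111
Step 4: G0=NOT G0=NOT 1=0 G1=(1+1>=1)=1 G2=NOT G2=NOT 1=0 -> 010
Cycle of length 2 starting at step 2 -> no fixed point

Answer: cycle 2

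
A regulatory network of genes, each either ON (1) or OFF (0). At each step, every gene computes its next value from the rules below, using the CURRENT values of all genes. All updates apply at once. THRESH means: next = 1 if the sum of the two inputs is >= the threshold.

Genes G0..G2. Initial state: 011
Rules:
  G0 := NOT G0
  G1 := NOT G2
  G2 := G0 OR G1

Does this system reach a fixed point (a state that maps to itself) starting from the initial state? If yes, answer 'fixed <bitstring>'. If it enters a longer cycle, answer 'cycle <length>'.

Answer: cycle 4

Derivation:
Step 0: 011
Step 1: G0=NOT G0=NOT 0=1 G1=NOT G2=NOT 1=0 G2=G0|G1=0|1=1 -> 101
Step 2: G0=NOT G0=NOT 1=0 G1=NOT G2=NOT 1=0 G2=G0|G1=1|0=1 -> 001
Step 3: G0=NOT G0=NOT 0=1 G1=NOT G2=NOT 1=0 G2=G0|G1=0|0=0 -> 100
Step 4: G0=NOT G0=NOT 1=0 G1=NOT G2=NOT 0=1 G2=G0|G1=1|0=1 -> 011
Cycle of length 4 starting at step 0 -> no fixed point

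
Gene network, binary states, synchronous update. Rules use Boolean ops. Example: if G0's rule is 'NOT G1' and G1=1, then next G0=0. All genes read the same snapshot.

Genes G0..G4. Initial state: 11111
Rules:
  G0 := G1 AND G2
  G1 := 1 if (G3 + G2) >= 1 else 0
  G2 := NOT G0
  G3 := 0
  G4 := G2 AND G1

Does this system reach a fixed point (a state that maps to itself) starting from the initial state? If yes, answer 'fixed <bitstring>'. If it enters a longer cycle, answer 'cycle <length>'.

Answer: cycle 5

Derivation:
Step 0: 11111
Step 1: G0=G1&G2=1&1=1 G1=(1+1>=1)=1 G2=NOT G0=NOT 1=0 G3=0(const) G4=G2&G1=1&1=1 -> 11001
Step 2: G0=G1&G2=1&0=0 G1=(0+0>=1)=0 G2=NOT G0=NOT 1=0 G3=0(const) G4=G2&G1=0&1=0 -> 00000
Step 3: G0=G1&G2=0&0=0 G1=(0+0>=1)=0 G2=NOT G0=NOT 0=1 G3=0(const) G4=G2&G1=0&0=0 -> 00100
Step 4: G0=G1&G2=0&1=0 G1=(0+1>=1)=1 G2=NOT G0=NOT 0=1 G3=0(const) G4=G2&G1=1&0=0 -> 01100
Step 5: G0=G1&G2=1&1=1 G1=(0+1>=1)=1 G2=NOT G0=NOT 0=1 G3=0(const) G4=G2&G1=1&1=1 -> 11101
Step 6: G0=G1&G2=1&1=1 G1=(0+1>=1)=1 G2=NOT G0=NOT 1=0 G3=0(const) G4=G2&G1=1&1=1 -> 11001
Cycle of length 5 starting at step 1 -> no fixed point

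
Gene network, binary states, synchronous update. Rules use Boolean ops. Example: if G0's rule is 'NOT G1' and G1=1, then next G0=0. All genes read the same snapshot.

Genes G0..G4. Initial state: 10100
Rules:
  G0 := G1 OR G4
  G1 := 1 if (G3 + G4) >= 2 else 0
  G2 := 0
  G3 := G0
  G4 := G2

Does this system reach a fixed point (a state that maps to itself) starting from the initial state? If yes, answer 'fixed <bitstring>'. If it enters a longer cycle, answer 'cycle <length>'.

Step 0: 10100
Step 1: G0=G1|G4=0|0=0 G1=(0+0>=2)=0 G2=0(const) G3=G0=1 G4=G2=1 -> 00011
Step 2: G0=G1|G4=0|1=1 G1=(1+1>=2)=1 G2=0(const) G3=G0=0 G4=G2=0 -> 11000
Step 3: G0=G1|G4=1|0=1 G1=(0+0>=2)=0 G2=0(const) G3=G0=1 G4=G2=0 -> 10010
Step 4: G0=G1|G4=0|0=0 G1=(1+0>=2)=0 G2=0(const) G3=G0=1 G4=G2=0 -> 00010
Step 5: G0=G1|G4=0|0=0 G1=(1+0>=2)=0 G2=0(const) G3=G0=0 G4=G2=0 -> 00000
Step 6: G0=G1|G4=0|0=0 G1=(0+0>=2)=0 G2=0(const) G3=G0=0 G4=G2=0 -> 00000
Fixed point reached at step 5: 00000

Answer: fixed 00000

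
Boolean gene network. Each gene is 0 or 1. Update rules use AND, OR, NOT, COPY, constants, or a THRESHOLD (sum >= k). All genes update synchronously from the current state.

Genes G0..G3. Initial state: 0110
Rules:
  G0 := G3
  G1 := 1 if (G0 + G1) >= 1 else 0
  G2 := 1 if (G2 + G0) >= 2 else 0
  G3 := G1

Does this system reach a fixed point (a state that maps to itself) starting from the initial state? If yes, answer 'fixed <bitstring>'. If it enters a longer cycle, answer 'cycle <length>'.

Step 0: 0110
Step 1: G0=G3=0 G1=(0+1>=1)=1 G2=(1+0>=2)=0 G3=G1=1 -> 0101
Step 2: G0=G3=1 G1=(0+1>=1)=1 G2=(0+0>=2)=0 G3=G1=1 -> 1101
Step 3: G0=G3=1 G1=(1+1>=1)=1 G2=(0+1>=2)=0 G3=G1=1 -> 1101
Fixed point reached at step 2: 1101

Answer: fixed 1101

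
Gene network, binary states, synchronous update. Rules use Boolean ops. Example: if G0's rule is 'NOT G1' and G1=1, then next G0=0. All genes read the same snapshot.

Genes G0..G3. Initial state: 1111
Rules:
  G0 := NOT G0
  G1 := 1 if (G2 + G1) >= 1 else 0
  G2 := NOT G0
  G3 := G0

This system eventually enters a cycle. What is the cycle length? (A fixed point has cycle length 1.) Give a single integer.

Step 0: 1111
Step 1: G0=NOT G0=NOT 1=0 G1=(1+1>=1)=1 G2=NOT G0=NOT 1=0 G3=G0=1 -> 0101
Step 2: G0=NOT G0=NOT 0=1 G1=(0+1>=1)=1 G2=NOT G0=NOT 0=1 G3=G0=0 -> 1110
Step 3: G0=NOT G0=NOT 1=0 G1=(1+1>=1)=1 G2=NOT G0=NOT 1=0 G3=G0=1 -> 0101
State from step 3 equals state from step 1 -> cycle length 2

Answer: 2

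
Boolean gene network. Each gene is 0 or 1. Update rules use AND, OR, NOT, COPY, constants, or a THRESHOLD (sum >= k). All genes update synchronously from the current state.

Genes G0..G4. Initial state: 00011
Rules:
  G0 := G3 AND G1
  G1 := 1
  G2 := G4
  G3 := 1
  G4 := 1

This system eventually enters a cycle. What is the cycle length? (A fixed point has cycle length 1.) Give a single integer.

Answer: 1

Derivation:
Step 0: 00011
Step 1: G0=G3&G1=1&0=0 G1=1(const) G2=G4=1 G3=1(const) G4=1(const) -> 01111
Step 2: G0=G3&G1=1&1=1 G1=1(const) G2=G4=1 G3=1(const) G4=1(const) -> 11111
Step 3: G0=G3&G1=1&1=1 G1=1(const) G2=G4=1 G3=1(const) G4=1(const) -> 11111
State from step 3 equals state from step 2 -> cycle length 1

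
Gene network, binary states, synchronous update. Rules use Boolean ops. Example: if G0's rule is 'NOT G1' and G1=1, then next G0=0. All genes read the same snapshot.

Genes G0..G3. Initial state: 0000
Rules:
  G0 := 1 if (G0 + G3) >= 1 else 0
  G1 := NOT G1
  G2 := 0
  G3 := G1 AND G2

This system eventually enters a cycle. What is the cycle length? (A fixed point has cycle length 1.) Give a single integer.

Step 0: 0000
Step 1: G0=(0+0>=1)=0 G1=NOT G1=NOT 0=1 G2=0(const) G3=G1&G2=0&0=0 -> 0100
Step 2: G0=(0+0>=1)=0 G1=NOT G1=NOT 1=0 G2=0(const) G3=G1&G2=1&0=0 -> 0000
State from step 2 equals state from step 0 -> cycle length 2

Answer: 2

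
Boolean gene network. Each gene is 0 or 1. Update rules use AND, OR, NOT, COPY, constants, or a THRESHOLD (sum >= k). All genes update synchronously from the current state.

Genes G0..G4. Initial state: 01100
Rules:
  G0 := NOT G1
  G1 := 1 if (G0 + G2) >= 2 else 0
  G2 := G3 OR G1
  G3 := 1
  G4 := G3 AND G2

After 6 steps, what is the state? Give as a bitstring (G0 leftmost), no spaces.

Step 1: G0=NOT G1=NOT 1=0 G1=(0+1>=2)=0 G2=G3|G1=0|1=1 G3=1(const) G4=G3&G2=0&1=0 -> 00110
Step 2: G0=NOT G1=NOT 0=1 G1=(0+1>=2)=0 G2=G3|G1=1|0=1 G3=1(const) G4=G3&G2=1&1=1 -> 10111
Step 3: G0=NOT G1=NOT 0=1 G1=(1+1>=2)=1 G2=G3|G1=1|0=1 G3=1(const) G4=G3&G2=1&1=1 -> 11111
Step 4: G0=NOT G1=NOT 1=0 G1=(1+1>=2)=1 G2=G3|G1=1|1=1 G3=1(const) G4=G3&G2=1&1=1 -> 01111
Step 5: G0=NOT G1=NOT 1=0 G1=(0+1>=2)=0 G2=G3|G1=1|1=1 G3=1(const) G4=G3&G2=1&1=1 -> 00111
Step 6: G0=NOT G1=NOT 0=1 G1=(0+1>=2)=0 G2=G3|G1=1|0=1 G3=1(const) G4=G3&G2=1&1=1 -> 10111

10111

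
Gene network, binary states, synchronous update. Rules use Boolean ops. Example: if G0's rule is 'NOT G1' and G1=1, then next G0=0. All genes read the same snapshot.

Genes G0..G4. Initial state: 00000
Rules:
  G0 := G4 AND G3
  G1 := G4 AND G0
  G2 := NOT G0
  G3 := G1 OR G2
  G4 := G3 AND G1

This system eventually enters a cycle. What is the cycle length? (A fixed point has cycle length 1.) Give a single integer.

Step 0: 00000
Step 1: G0=G4&G3=0&0=0 G1=G4&G0=0&0=0 G2=NOT G0=NOT 0=1 G3=G1|G2=0|0=0 G4=G3&G1=0&0=0 -> 00100
Step 2: G0=G4&G3=0&0=0 G1=G4&G0=0&0=0 G2=NOT G0=NOT 0=1 G3=G1|G2=0|1=1 G4=G3&G1=0&0=0 -> 00110
Step 3: G0=G4&G3=0&1=0 G1=G4&G0=0&0=0 G2=NOT G0=NOT 0=1 G3=G1|G2=0|1=1 G4=G3&G1=1&0=0 -> 00110
State from step 3 equals state from step 2 -> cycle length 1

Answer: 1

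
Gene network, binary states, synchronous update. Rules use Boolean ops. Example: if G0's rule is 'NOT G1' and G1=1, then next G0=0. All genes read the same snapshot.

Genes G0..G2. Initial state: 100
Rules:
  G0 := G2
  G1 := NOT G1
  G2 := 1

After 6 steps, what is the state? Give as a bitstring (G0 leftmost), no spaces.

Step 1: G0=G2=0 G1=NOT G1=NOT 0=1 G2=1(const) -> 011
Step 2: G0=G2=1 G1=NOT G1=NOT 1=0 G2=1(const) -> 101
Step 3: G0=G2=1 G1=NOT G1=NOT 0=1 G2=1(const) -> 111
Step 4: G0=G2=1 G1=NOT G1=NOT 1=0 G2=1(const) -> 101
Step 5: G0=G2=1 G1=NOT G1=NOT 0=1 G2=1(const) -> 111
Step 6: G0=G2=1 G1=NOT G1=NOT 1=0 G2=1(const) -> 101

101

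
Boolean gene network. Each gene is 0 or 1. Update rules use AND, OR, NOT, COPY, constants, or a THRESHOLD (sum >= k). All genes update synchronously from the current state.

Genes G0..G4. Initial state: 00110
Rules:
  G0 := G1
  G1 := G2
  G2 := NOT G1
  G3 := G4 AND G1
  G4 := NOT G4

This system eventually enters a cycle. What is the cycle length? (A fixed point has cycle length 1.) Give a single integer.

Step 0: 00110
Step 1: G0=G1=0 G1=G2=1 G2=NOT G1=NOT 0=1 G3=G4&G1=0&0=0 G4=NOT G4=NOT 0=1 -> 01101
Step 2: G0=G1=1 G1=G2=1 G2=NOT G1=NOT 1=0 G3=G4&G1=1&1=1 G4=NOT G4=NOT 1=0 -> 11010
Step 3: G0=G1=1 G1=G2=0 G2=NOT G1=NOT 1=0 G3=G4&G1=0&1=0 G4=NOT G4=NOT 0=1 -> 10001
Step 4: G0=G1=0 G1=G2=0 G2=NOT G1=NOT 0=1 G3=G4&G1=1&0=0 G4=NOT G4=NOT 1=0 -> 00100
Step 5: G0=G1=0 G1=G2=1 G2=NOT G1=NOT 0=1 G3=G4&G1=0&0=0 G4=NOT G4=NOT 0=1 -> 01101
State from step 5 equals state from step 1 -> cycle length 4

Answer: 4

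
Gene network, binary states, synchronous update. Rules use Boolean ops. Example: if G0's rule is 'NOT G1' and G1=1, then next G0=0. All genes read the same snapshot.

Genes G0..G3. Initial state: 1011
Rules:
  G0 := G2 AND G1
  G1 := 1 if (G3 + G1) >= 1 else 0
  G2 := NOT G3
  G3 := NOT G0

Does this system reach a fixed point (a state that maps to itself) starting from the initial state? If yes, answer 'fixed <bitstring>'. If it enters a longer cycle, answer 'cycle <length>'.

Answer: cycle 3

Derivation:
Step 0: 1011
Step 1: G0=G2&G1=1&0=0 G1=(1+0>=1)=1 G2=NOT G3=NOT 1=0 G3=NOT G0=NOT 1=0 -> 0100
Step 2: G0=G2&G1=0&1=0 G1=(0+1>=1)=1 G2=NOT G3=NOT 0=1 G3=NOT G0=NOT 0=1 -> 0111
Step 3: G0=G2&G1=1&1=1 G1=(1+1>=1)=1 G2=NOT G3=NOT 1=0 G3=NOT G0=NOT 0=1 -> 1101
Step 4: G0=G2&G1=0&1=0 G1=(1+1>=1)=1 G2=NOT G3=NOT 1=0 G3=NOT G0=NOT 1=0 -> 0100
Cycle of length 3 starting at step 1 -> no fixed point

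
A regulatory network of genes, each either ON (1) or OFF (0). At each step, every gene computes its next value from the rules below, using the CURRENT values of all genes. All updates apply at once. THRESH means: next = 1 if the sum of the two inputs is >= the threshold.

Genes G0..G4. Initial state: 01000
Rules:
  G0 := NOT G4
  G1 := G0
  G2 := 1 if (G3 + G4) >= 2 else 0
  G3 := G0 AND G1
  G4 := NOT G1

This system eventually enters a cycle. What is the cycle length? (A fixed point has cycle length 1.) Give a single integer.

Answer: 3

Derivation:
Step 0: 01000
Step 1: G0=NOT G4=NOT 0=1 G1=G0=0 G2=(0+0>=2)=0 G3=G0&G1=0&1=0 G4=NOT G1=NOT 1=0 -> 10000
Step 2: G0=NOT G4=NOT 0=1 G1=G0=1 G2=(0+0>=2)=0 G3=G0&G1=1&0=0 G4=NOT G1=NOT 0=1 -> 11001
Step 3: G0=NOT G4=NOT 1=0 G1=G0=1 G2=(0+1>=2)=0 G3=G0&G1=1&1=1 G4=NOT G1=NOT 1=0 -> 01010
Step 4: G0=NOT G4=NOT 0=1 G1=G0=0 G2=(1+0>=2)=0 G3=G0&G1=0&1=0 G4=NOT G1=NOT 1=0 -> 10000
State from step 4 equals state from step 1 -> cycle length 3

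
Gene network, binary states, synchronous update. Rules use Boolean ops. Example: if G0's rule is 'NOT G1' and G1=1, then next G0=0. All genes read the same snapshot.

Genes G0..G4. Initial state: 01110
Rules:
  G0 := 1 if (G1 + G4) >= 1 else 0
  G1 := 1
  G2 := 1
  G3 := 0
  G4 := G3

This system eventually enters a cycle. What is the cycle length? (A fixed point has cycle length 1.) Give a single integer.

Step 0: 01110
Step 1: G0=(1+0>=1)=1 G1=1(const) G2=1(const) G3=0(const) G4=G3=1 -> 11101
Step 2: G0=(1+1>=1)=1 G1=1(const) G2=1(const) G3=0(const) G4=G3=0 -> 11100
Step 3: G0=(1+0>=1)=1 G1=1(const) G2=1(const) G3=0(const) G4=G3=0 -> 11100
State from step 3 equals state from step 2 -> cycle length 1

Answer: 1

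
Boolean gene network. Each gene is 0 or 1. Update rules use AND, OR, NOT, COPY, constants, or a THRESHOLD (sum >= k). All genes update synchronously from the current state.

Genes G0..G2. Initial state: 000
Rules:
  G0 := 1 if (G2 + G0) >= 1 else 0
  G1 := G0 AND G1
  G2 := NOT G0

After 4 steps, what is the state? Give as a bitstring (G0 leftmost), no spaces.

Step 1: G0=(0+0>=1)=0 G1=G0&G1=0&0=0 G2=NOT G0=NOT 0=1 -> 001
Step 2: G0=(1+0>=1)=1 G1=G0&G1=0&0=0 G2=NOT G0=NOT 0=1 -> 101
Step 3: G0=(1+1>=1)=1 G1=G0&G1=1&0=0 G2=NOT G0=NOT 1=0 -> 100
Step 4: G0=(0+1>=1)=1 G1=G0&G1=1&0=0 G2=NOT G0=NOT 1=0 -> 100

100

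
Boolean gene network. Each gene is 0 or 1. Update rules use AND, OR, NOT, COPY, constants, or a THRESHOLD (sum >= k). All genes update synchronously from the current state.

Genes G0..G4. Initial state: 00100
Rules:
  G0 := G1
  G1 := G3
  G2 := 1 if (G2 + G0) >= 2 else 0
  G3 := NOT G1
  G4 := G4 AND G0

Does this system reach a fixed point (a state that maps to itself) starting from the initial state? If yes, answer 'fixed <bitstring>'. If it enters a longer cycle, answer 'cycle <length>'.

Step 0: 00100
Step 1: G0=G1=0 G1=G3=0 G2=(1+0>=2)=0 G3=NOT G1=NOT 0=1 G4=G4&G0=0&0=0 -> 00010
Step 2: G0=G1=0 G1=G3=1 G2=(0+0>=2)=0 G3=NOT G1=NOT 0=1 G4=G4&G0=0&0=0 -> 01010
Step 3: G0=G1=1 G1=G3=1 G2=(0+0>=2)=0 G3=NOT G1=NOT 1=0 G4=G4&G0=0&0=0 -> 11000
Step 4: G0=G1=1 G1=G3=0 G2=(0+1>=2)=0 G3=NOT G1=NOT 1=0 G4=G4&G0=0&1=0 -> 10000
Step 5: G0=G1=0 G1=G3=0 G2=(0+1>=2)=0 G3=NOT G1=NOT 0=1 G4=G4&G0=0&1=0 -> 00010
Cycle of length 4 starting at step 1 -> no fixed point

Answer: cycle 4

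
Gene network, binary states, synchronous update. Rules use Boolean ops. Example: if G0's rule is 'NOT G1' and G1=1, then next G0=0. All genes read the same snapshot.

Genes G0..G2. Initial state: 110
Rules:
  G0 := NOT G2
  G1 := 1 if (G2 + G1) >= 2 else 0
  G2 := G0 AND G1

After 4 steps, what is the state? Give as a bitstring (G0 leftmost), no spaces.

Step 1: G0=NOT G2=NOT 0=1 G1=(0+1>=2)=0 G2=G0&G1=1&1=1 -> 101
Step 2: G0=NOT G2=NOT 1=0 G1=(1+0>=2)=0 G2=G0&G1=1&0=0 -> 000
Step 3: G0=NOT G2=NOT 0=1 G1=(0+0>=2)=0 G2=G0&G1=0&0=0 -> 100
Step 4: G0=NOT G2=NOT 0=1 G1=(0+0>=2)=0 G2=G0&G1=1&0=0 -> 100

100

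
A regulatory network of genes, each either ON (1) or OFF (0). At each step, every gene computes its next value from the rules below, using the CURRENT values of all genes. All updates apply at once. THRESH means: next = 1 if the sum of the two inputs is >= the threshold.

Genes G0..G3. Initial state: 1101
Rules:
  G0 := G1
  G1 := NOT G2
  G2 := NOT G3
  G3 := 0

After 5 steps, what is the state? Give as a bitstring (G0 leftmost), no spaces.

Step 1: G0=G1=1 G1=NOT G2=NOT 0=1 G2=NOT G3=NOT 1=0 G3=0(const) -> 1100
Step 2: G0=G1=1 G1=NOT G2=NOT 0=1 G2=NOT G3=NOT 0=1 G3=0(const) -> 1110
Step 3: G0=G1=1 G1=NOT G2=NOT 1=0 G2=NOT G3=NOT 0=1 G3=0(const) -> 1010
Step 4: G0=G1=0 G1=NOT G2=NOT 1=0 G2=NOT G3=NOT 0=1 G3=0(const) -> 0010
Step 5: G0=G1=0 G1=NOT G2=NOT 1=0 G2=NOT G3=NOT 0=1 G3=0(const) -> 0010

0010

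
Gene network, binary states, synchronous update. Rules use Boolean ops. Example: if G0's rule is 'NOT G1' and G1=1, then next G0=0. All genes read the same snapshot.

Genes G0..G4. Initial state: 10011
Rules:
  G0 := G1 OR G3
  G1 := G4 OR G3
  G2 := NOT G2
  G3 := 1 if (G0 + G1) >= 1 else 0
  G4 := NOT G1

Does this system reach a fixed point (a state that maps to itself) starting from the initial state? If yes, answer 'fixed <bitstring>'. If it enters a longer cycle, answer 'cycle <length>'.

Answer: cycle 2

Derivation:
Step 0: 10011
Step 1: G0=G1|G3=0|1=1 G1=G4|G3=1|1=1 G2=NOT G2=NOT 0=1 G3=(1+0>=1)=1 G4=NOT G1=NOT 0=1 -> 11111
Step 2: G0=G1|G3=1|1=1 G1=G4|G3=1|1=1 G2=NOT G2=NOT 1=0 G3=(1+1>=1)=1 G4=NOT G1=NOT 1=0 -> 11010
Step 3: G0=G1|G3=1|1=1 G1=G4|G3=0|1=1 G2=NOT G2=NOT 0=1 G3=(1+1>=1)=1 G4=NOT G1=NOT 1=0 -> 11110
Step 4: G0=G1|G3=1|1=1 G1=G4|G3=0|1=1 G2=NOT G2=NOT 1=0 G3=(1+1>=1)=1 G4=NOT G1=NOT 1=0 -> 11010
Cycle of length 2 starting at step 2 -> no fixed point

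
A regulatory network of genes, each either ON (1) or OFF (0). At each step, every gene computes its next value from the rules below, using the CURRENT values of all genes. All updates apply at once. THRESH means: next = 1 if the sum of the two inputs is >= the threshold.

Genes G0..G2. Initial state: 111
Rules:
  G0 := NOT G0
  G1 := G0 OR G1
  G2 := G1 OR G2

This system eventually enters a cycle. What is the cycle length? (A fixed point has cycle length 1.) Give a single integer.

Answer: 2

Derivation:
Step 0: 111
Step 1: G0=NOT G0=NOT 1=0 G1=G0|G1=1|1=1 G2=G1|G2=1|1=1 -> 011
Step 2: G0=NOT G0=NOT 0=1 G1=G0|G1=0|1=1 G2=G1|G2=1|1=1 -> 111
State from step 2 equals state from step 0 -> cycle length 2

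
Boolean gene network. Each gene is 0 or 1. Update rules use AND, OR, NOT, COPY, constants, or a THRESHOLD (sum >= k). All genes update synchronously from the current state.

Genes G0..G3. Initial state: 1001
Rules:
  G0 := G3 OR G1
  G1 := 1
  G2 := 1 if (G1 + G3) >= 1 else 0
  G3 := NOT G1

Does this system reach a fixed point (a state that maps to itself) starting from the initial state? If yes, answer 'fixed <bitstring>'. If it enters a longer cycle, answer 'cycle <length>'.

Step 0: 1001
Step 1: G0=G3|G1=1|0=1 G1=1(const) G2=(0+1>=1)=1 G3=NOT G1=NOT 0=1 -> 1111
Step 2: G0=G3|G1=1|1=1 G1=1(const) G2=(1+1>=1)=1 G3=NOT G1=NOT 1=0 -> 1110
Step 3: G0=G3|G1=0|1=1 G1=1(const) G2=(1+0>=1)=1 G3=NOT G1=NOT 1=0 -> 1110
Fixed point reached at step 2: 1110

Answer: fixed 1110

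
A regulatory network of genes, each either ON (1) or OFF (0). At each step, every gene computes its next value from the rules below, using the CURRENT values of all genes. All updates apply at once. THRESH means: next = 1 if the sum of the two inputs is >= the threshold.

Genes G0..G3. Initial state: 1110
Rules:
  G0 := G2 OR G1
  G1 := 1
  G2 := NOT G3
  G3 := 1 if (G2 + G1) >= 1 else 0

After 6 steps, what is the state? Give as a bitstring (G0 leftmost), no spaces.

Step 1: G0=G2|G1=1|1=1 G1=1(const) G2=NOT G3=NOT 0=1 G3=(1+1>=1)=1 -> 1111
Step 2: G0=G2|G1=1|1=1 G1=1(const) G2=NOT G3=NOT 1=0 G3=(1+1>=1)=1 -> 1101
Step 3: G0=G2|G1=0|1=1 G1=1(const) G2=NOT G3=NOT 1=0 G3=(0+1>=1)=1 -> 1101
Step 4: G0=G2|G1=0|1=1 G1=1(const) G2=NOT G3=NOT 1=0 G3=(0+1>=1)=1 -> 1101
Step 5: G0=G2|G1=0|1=1 G1=1(const) G2=NOT G3=NOT 1=0 G3=(0+1>=1)=1 -> 1101
Step 6: G0=G2|G1=0|1=1 G1=1(const) G2=NOT G3=NOT 1=0 G3=(0+1>=1)=1 -> 1101

1101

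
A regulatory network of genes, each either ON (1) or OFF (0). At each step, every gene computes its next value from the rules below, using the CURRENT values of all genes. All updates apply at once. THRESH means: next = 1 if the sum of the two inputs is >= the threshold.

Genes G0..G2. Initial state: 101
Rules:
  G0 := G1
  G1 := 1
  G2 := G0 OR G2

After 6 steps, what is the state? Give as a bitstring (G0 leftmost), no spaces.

Step 1: G0=G1=0 G1=1(const) G2=G0|G2=1|1=1 -> 011
Step 2: G0=G1=1 G1=1(const) G2=G0|G2=0|1=1 -> 111
Step 3: G0=G1=1 G1=1(const) G2=G0|G2=1|1=1 -> 111
Step 4: G0=G1=1 G1=1(const) G2=G0|G2=1|1=1 -> 111
Step 5: G0=G1=1 G1=1(const) G2=G0|G2=1|1=1 -> 111
Step 6: G0=G1=1 G1=1(const) G2=G0|G2=1|1=1 -> 111

111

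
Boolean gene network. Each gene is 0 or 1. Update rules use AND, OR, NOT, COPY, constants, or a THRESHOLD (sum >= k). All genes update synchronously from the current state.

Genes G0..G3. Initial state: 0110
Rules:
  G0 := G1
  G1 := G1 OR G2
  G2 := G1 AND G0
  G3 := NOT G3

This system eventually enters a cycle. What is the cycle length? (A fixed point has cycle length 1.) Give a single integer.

Step 0: 0110
Step 1: G0=G1=1 G1=G1|G2=1|1=1 G2=G1&G0=1&0=0 G3=NOT G3=NOT 0=1 -> 1101
Step 2: G0=G1=1 G1=G1|G2=1|0=1 G2=G1&G0=1&1=1 G3=NOT G3=NOT 1=0 -> 1110
Step 3: G0=G1=1 G1=G1|G2=1|1=1 G2=G1&G0=1&1=1 G3=NOT G3=NOT 0=1 -> 1111
Step 4: G0=G1=1 G1=G1|G2=1|1=1 G2=G1&G0=1&1=1 G3=NOT G3=NOT 1=0 -> 1110
State from step 4 equals state from step 2 -> cycle length 2

Answer: 2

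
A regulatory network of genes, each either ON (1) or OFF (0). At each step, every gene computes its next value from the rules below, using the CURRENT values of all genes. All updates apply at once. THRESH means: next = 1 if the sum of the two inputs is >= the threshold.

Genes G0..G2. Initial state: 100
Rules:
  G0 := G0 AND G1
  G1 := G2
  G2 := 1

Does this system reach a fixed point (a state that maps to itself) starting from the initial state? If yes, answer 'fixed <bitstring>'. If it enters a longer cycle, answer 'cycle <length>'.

Step 0: 100
Step 1: G0=G0&G1=1&0=0 G1=G2=0 G2=1(const) -> 001
Step 2: G0=G0&G1=0&0=0 G1=G2=1 G2=1(const) -> 011
Step 3: G0=G0&G1=0&1=0 G1=G2=1 G2=1(const) -> 011
Fixed point reached at step 2: 011

Answer: fixed 011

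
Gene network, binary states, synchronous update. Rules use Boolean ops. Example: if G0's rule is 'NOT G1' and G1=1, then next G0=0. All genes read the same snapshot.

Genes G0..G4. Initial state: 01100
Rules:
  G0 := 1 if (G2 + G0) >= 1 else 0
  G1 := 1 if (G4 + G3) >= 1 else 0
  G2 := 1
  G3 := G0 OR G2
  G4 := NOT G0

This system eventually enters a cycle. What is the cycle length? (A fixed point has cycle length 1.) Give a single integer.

Step 0: 01100
Step 1: G0=(1+0>=1)=1 G1=(0+0>=1)=0 G2=1(const) G3=G0|G2=0|1=1 G4=NOT G0=NOT 0=1 -> 10111
Step 2: G0=(1+1>=1)=1 G1=(1+1>=1)=1 G2=1(const) G3=G0|G2=1|1=1 G4=NOT G0=NOT 1=0 -> 11110
Step 3: G0=(1+1>=1)=1 G1=(0+1>=1)=1 G2=1(const) G3=G0|G2=1|1=1 G4=NOT G0=NOT 1=0 -> 11110
State from step 3 equals state from step 2 -> cycle length 1

Answer: 1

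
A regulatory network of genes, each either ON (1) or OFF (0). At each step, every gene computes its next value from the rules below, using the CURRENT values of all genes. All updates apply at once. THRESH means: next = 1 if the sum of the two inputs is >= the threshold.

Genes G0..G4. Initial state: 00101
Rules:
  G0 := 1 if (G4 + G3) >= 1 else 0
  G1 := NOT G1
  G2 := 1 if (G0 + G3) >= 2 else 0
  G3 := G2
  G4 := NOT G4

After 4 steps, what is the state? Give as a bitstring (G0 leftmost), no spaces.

Step 1: G0=(1+0>=1)=1 G1=NOT G1=NOT 0=1 G2=(0+0>=2)=0 G3=G2=1 G4=NOT G4=NOT 1=0 -> 11010
Step 2: G0=(0+1>=1)=1 G1=NOT G1=NOT 1=0 G2=(1+1>=2)=1 G3=G2=0 G4=NOT G4=NOT 0=1 -> 10101
Step 3: G0=(1+0>=1)=1 G1=NOT G1=NOT 0=1 G2=(1+0>=2)=0 G3=G2=1 G4=NOT G4=NOT 1=0 -> 11010
Step 4: G0=(0+1>=1)=1 G1=NOT G1=NOT 1=0 G2=(1+1>=2)=1 G3=G2=0 G4=NOT G4=NOT 0=1 -> 10101

10101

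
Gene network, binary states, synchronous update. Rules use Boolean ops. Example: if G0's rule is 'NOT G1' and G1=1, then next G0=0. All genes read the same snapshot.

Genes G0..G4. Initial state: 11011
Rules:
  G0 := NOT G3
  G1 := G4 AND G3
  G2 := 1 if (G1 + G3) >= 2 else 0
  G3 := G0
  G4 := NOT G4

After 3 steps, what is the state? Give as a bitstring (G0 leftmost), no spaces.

Step 1: G0=NOT G3=NOT 1=0 G1=G4&G3=1&1=1 G2=(1+1>=2)=1 G3=G0=1 G4=NOT G4=NOT 1=0 -> 01110
Step 2: G0=NOT G3=NOT 1=0 G1=G4&G3=0&1=0 G2=(1+1>=2)=1 G3=G0=0 G4=NOT G4=NOT 0=1 -> 00101
Step 3: G0=NOT G3=NOT 0=1 G1=G4&G3=1&0=0 G2=(0+0>=2)=0 G3=G0=0 G4=NOT G4=NOT 1=0 -> 10000

10000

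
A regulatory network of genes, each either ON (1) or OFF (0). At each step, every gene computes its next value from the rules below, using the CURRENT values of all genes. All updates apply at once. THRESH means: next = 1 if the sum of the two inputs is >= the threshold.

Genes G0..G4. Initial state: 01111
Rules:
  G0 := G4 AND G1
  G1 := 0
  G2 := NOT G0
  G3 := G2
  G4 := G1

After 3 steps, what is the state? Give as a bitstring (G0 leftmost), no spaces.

Step 1: G0=G4&G1=1&1=1 G1=0(const) G2=NOT G0=NOT 0=1 G3=G2=1 G4=G1=1 -> 10111
Step 2: G0=G4&G1=1&0=0 G1=0(const) G2=NOT G0=NOT 1=0 G3=G2=1 G4=G1=0 -> 00010
Step 3: G0=G4&G1=0&0=0 G1=0(const) G2=NOT G0=NOT 0=1 G3=G2=0 G4=G1=0 -> 00100

00100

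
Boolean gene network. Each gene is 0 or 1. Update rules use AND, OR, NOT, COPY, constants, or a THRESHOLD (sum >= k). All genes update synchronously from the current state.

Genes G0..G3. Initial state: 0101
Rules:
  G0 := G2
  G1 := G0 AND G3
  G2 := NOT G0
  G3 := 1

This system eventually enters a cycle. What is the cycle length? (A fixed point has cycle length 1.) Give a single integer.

Step 0: 0101
Step 1: G0=G2=0 G1=G0&G3=0&1=0 G2=NOT G0=NOT 0=1 G3=1(const) -> 0011
Step 2: G0=G2=1 G1=G0&G3=0&1=0 G2=NOT G0=NOT 0=1 G3=1(const) -> 1011
Step 3: G0=G2=1 G1=G0&G3=1&1=1 G2=NOT G0=NOT 1=0 G3=1(const) -> 1101
Step 4: G0=G2=0 G1=G0&G3=1&1=1 G2=NOT G0=NOT 1=0 G3=1(const) -> 0101
State from step 4 equals state from step 0 -> cycle length 4

Answer: 4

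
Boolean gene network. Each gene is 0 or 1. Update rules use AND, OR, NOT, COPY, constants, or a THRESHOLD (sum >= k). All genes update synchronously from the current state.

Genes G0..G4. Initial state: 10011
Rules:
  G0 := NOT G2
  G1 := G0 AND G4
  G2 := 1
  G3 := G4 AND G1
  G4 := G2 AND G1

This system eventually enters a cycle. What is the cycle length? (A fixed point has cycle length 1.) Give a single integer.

Answer: 1

Derivation:
Step 0: 10011
Step 1: G0=NOT G2=NOT 0=1 G1=G0&G4=1&1=1 G2=1(const) G3=G4&G1=1&0=0 G4=G2&G1=0&0=0 -> 11100
Step 2: G0=NOT G2=NOT 1=0 G1=G0&G4=1&0=0 G2=1(const) G3=G4&G1=0&1=0 G4=G2&G1=1&1=1 -> 00101
Step 3: G0=NOT G2=NOT 1=0 G1=G0&G4=0&1=0 G2=1(const) G3=G4&G1=1&0=0 G4=G2&G1=1&0=0 -> 00100
Step 4: G0=NOT G2=NOT 1=0 G1=G0&G4=0&0=0 G2=1(const) G3=G4&G1=0&0=0 G4=G2&G1=1&0=0 -> 00100
State from step 4 equals state from step 3 -> cycle length 1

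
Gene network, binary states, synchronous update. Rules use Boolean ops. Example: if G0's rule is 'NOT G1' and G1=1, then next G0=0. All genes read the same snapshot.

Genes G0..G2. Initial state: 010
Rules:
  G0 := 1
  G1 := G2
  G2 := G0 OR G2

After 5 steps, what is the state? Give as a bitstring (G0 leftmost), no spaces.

Step 1: G0=1(const) G1=G2=0 G2=G0|G2=0|0=0 -> 100
Step 2: G0=1(const) G1=G2=0 G2=G0|G2=1|0=1 -> 101
Step 3: G0=1(const) G1=G2=1 G2=G0|G2=1|1=1 -> 111
Step 4: G0=1(const) G1=G2=1 G2=G0|G2=1|1=1 -> 111
Step 5: G0=1(const) G1=G2=1 G2=G0|G2=1|1=1 -> 111

111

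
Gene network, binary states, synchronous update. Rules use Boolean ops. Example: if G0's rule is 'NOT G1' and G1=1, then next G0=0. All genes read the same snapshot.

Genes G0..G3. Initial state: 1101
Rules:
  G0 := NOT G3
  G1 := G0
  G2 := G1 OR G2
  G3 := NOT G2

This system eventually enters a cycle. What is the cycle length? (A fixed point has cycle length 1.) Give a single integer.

Answer: 1

Derivation:
Step 0: 1101
Step 1: G0=NOT G3=NOT 1=0 G1=G0=1 G2=G1|G2=1|0=1 G3=NOT G2=NOT 0=1 -> 0111
Step 2: G0=NOT G3=NOT 1=0 G1=G0=0 G2=G1|G2=1|1=1 G3=NOT G2=NOT 1=0 -> 0010
Step 3: G0=NOT G3=NOT 0=1 G1=G0=0 G2=G1|G2=0|1=1 G3=NOT G2=NOT 1=0 -> 1010
Step 4: G0=NOT G3=NOT 0=1 G1=G0=1 G2=G1|G2=0|1=1 G3=NOT G2=NOT 1=0 -> 1110
Step 5: G0=NOT G3=NOT 0=1 G1=G0=1 G2=G1|G2=1|1=1 G3=NOT G2=NOT 1=0 -> 1110
State from step 5 equals state from step 4 -> cycle length 1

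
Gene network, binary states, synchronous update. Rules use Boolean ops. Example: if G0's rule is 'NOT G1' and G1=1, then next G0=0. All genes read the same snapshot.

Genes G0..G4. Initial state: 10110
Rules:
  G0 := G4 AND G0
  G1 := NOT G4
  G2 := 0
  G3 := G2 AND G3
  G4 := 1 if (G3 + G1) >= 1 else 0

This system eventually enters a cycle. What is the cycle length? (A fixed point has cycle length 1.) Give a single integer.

Answer: 4

Derivation:
Step 0: 10110
Step 1: G0=G4&G0=0&1=0 G1=NOT G4=NOT 0=1 G2=0(const) G3=G2&G3=1&1=1 G4=(1+0>=1)=1 -> 01011
Step 2: G0=G4&G0=1&0=0 G1=NOT G4=NOT 1=0 G2=0(const) G3=G2&G3=0&1=0 G4=(1+1>=1)=1 -> 00001
Step 3: G0=G4&G0=1&0=0 G1=NOT G4=NOT 1=0 G2=0(const) G3=G2&G3=0&0=0 G4=(0+0>=1)=0 -> 00000
Step 4: G0=G4&G0=0&0=0 G1=NOT G4=NOT 0=1 G2=0(const) G3=G2&G3=0&0=0 G4=(0+0>=1)=0 -> 01000
Step 5: G0=G4&G0=0&0=0 G1=NOT G4=NOT 0=1 G2=0(const) G3=G2&G3=0&0=0 G4=(0+1>=1)=1 -> 01001
Step 6: G0=G4&G0=1&0=0 G1=NOT G4=NOT 1=0 G2=0(const) G3=G2&G3=0&0=0 G4=(0+1>=1)=1 -> 00001
State from step 6 equals state from step 2 -> cycle length 4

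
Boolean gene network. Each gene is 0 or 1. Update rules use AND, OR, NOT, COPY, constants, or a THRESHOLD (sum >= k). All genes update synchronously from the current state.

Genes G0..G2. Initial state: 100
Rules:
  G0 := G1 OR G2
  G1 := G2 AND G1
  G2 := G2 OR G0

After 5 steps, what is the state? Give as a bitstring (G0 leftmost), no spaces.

Step 1: G0=G1|G2=0|0=0 G1=G2&G1=0&0=0 G2=G2|G0=0|1=1 -> 001
Step 2: G0=G1|G2=0|1=1 G1=G2&G1=1&0=0 G2=G2|G0=1|0=1 -> 101
Step 3: G0=G1|G2=0|1=1 G1=G2&G1=1&0=0 G2=G2|G0=1|1=1 -> 101
Step 4: G0=G1|G2=0|1=1 G1=G2&G1=1&0=0 G2=G2|G0=1|1=1 -> 101
Step 5: G0=G1|G2=0|1=1 G1=G2&G1=1&0=0 G2=G2|G0=1|1=1 -> 101

101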